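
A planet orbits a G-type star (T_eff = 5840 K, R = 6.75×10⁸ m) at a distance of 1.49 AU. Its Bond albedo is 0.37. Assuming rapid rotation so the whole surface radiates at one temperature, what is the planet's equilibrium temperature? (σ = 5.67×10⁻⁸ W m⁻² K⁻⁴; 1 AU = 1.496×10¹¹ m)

T_eq ≈ 202 K

d = 1.49 AU = 2.23×10¹¹ m.
L = 4πR_⋆²σT_⋆⁴ = 4π(6.75×10⁸)² × 5.67×10⁻⁸ × (5840)⁴ = 3.78×10²⁶ W.
S = L/(4πd²) = 605 W m⁻².
Energy balance: absorbed = emitted ⇒ πR²·S(1−A) = 4πR²·σT_eq⁴, so T_eq⁴ = S(1−A)/(4σ).
T_eq = [605 × 0.63 / (4 × 5.67×10⁻⁸)]^(1/4) = (1.68×10⁹)^(1/4) = 202 K.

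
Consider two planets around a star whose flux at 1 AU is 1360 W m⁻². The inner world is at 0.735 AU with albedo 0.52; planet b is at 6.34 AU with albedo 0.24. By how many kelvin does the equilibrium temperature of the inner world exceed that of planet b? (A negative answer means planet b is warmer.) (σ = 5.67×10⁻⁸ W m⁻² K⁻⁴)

ΔT ≈ 167.0 K

T_eq = [S₀(1−A)/(4σd²)]^(1/4), so T ∝ (1−A)^(1/4) / √d.
T₁ = [1360×0.48/(4×5.67×10⁻⁸×0.735²)]^(1/4) = 270.17 K.
T₂ = [1360×0.76/(4×5.67×10⁻⁸×6.34²)]^(1/4) = 103.19 K.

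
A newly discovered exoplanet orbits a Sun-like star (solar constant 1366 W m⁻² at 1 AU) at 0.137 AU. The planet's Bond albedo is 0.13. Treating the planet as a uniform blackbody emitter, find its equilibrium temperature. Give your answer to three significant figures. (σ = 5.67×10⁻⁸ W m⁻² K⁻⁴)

T_eq ≈ 727 K

Flux at 0.137 AU: S = 1366/0.137² = 7.28×10⁴ W m⁻².
Energy balance: absorbed = emitted ⇒ πR²·S(1−A) = 4πR²·σT_eq⁴, so T_eq⁴ = S(1−A)/(4σ).
T_eq = [7.28×10⁴ × 0.87 / (4 × 5.67×10⁻⁸)]^(1/4) = (2.79×10¹¹)^(1/4) = 727 K.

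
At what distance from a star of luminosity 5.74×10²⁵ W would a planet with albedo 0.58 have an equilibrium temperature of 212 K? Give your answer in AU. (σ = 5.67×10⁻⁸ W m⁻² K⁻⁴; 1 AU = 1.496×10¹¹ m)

d ≈ 0.433 AU

From T_eq⁴ = L(1−A)/(16πσd²): d = √[L(1−A)/(16πσT_eq⁴)].
d = √[5.74×10²⁵ × 0.42 / (16π × 5.67×10⁻⁸ × (212)⁴)] = 6.47×10¹⁰ m = 0.433 AU.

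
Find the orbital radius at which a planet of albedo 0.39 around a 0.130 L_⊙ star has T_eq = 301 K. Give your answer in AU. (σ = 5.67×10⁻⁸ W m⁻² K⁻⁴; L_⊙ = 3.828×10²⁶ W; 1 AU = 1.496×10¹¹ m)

d ≈ 0.241 AU

L = 0.130 × 3.828×10²⁶ = 4.98×10²⁵ W.
From T_eq⁴ = L(1−A)/(16πσd²): d = √[L(1−A)/(16πσT_eq⁴)].
d = √[4.98×10²⁵ × 0.61 / (16π × 5.67×10⁻⁸ × (301)⁴)] = 3.60×10¹⁰ m = 0.241 AU.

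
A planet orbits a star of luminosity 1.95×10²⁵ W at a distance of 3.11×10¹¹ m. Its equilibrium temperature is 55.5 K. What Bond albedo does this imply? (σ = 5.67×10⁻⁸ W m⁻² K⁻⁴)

Flux: S = L/(4πd²) = 1.95×10²⁵/(4π×(3.11×10¹¹)²) = 16.0 W m⁻².
From T_eq⁴ = S(1−A)/(4σ): 1−A = 4σT_eq⁴/S.
1−A = 4 × 5.67×10⁻⁸ × (55.5)⁴ / 16.0 = 0.134.

A ≈ 0.87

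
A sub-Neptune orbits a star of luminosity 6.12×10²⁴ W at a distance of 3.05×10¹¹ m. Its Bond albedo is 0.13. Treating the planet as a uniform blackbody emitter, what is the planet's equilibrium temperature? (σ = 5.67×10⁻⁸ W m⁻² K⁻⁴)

T_eq ≈ 66.9 K

Flux: S = L/(4πd²) = 6.12×10²⁴/(4π×(3.05×10¹¹)²) = 5.24 W m⁻².
Energy balance: absorbed = emitted ⇒ πR²·S(1−A) = 4πR²·σT_eq⁴, so T_eq⁴ = S(1−A)/(4σ).
T_eq = [5.24 × 0.87 / (4 × 5.67×10⁻⁸)]^(1/4) = (2.01×10⁷)^(1/4) = 66.9 K.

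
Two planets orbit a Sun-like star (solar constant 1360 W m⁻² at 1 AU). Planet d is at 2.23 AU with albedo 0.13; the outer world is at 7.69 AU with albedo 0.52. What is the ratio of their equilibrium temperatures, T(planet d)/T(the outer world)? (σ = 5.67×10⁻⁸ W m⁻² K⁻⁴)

T₁/T₂ ≈ 2.155

T_eq = [S₀(1−A)/(4σd²)]^(1/4), so T ∝ (1−A)^(1/4) / √d.
T₁ = [1360×0.87/(4×5.67×10⁻⁸×2.23²)]^(1/4) = 179.97 K.
T₂ = [1360×0.48/(4×5.67×10⁻⁸×7.69²)]^(1/4) = 83.53 K.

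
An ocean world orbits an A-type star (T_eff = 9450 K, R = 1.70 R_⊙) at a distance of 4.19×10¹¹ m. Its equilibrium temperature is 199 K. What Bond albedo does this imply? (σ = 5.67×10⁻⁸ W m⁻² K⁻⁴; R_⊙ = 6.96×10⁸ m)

A ≈ 0.90

R_⋆ = 1.70 × 6.96×10⁸ = 1.18×10⁹ m.
L = 4πR_⋆²σT_⋆⁴ = 4π(1.18×10⁹)² × 5.67×10⁻⁸ × (9450)⁴ = 7.95×10²⁷ W.
S = L/(4πd²) = 3610 W m⁻².
From T_eq⁴ = S(1−A)/(4σ): 1−A = 4σT_eq⁴/S.
1−A = 4 × 5.67×10⁻⁸ × (199)⁴ / 3610 = 0.099.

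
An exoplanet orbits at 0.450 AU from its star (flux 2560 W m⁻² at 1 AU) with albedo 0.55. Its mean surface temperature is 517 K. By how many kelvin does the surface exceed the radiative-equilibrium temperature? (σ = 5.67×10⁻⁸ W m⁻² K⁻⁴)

S = 2560/0.450² = 1.264×10⁴ W m⁻².
T_eq = [S(1−A)/(4σ)]^(1/4) = [1.264×10⁴×0.45/(4×5.67×10⁻⁸)]^(1/4) = 398.0 K.
ΔT = T_surf − T_eq = 517 − 398.0.

ΔT ≈ 119.0 K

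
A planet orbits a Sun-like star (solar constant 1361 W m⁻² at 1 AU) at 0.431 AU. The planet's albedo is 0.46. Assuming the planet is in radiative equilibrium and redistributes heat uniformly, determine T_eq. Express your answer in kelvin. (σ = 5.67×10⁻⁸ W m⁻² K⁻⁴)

T_eq ≈ 363 K

Flux at 0.431 AU: S = 1361/0.431² = 7330 W m⁻².
Energy balance: absorbed = emitted ⇒ πR²·S(1−A) = 4πR²·σT_eq⁴, so T_eq⁴ = S(1−A)/(4σ).
T_eq = [7330 × 0.54 / (4 × 5.67×10⁻⁸)]^(1/4) = (1.74×10¹⁰)^(1/4) = 363 K.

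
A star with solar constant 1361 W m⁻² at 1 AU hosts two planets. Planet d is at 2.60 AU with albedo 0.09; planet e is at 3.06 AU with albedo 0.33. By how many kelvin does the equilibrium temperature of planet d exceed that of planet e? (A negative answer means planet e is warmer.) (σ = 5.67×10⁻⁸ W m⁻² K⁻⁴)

ΔT ≈ 24.6 K

T_eq = [S₀(1−A)/(4σd²)]^(1/4), so T ∝ (1−A)^(1/4) / √d.
T₁ = [1361×0.91/(4×5.67×10⁻⁸×2.60²)]^(1/4) = 168.59 K.
T₂ = [1361×0.67/(4×5.67×10⁻⁸×3.06²)]^(1/4) = 143.95 K.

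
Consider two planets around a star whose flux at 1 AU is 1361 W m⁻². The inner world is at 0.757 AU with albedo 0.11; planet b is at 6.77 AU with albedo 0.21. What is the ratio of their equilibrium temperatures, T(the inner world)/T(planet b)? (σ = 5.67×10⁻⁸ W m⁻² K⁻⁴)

T₁/T₂ ≈ 3.081

T_eq = [S₀(1−A)/(4σd²)]^(1/4), so T ∝ (1−A)^(1/4) / √d.
T₁ = [1361×0.89/(4×5.67×10⁻⁸×0.757²)]^(1/4) = 310.71 K.
T₂ = [1361×0.79/(4×5.67×10⁻⁸×6.77²)]^(1/4) = 100.85 K.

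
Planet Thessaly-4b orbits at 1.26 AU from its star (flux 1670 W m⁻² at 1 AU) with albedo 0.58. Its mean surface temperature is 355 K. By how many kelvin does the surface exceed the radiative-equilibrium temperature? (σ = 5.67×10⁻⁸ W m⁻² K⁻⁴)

S = 1670/1.26² = 1052 W m⁻².
T_eq = [S(1−A)/(4σ)]^(1/4) = [1052×0.42/(4×5.67×10⁻⁸)]^(1/4) = 210.1 K.
ΔT = T_surf − T_eq = 355 − 210.1.

ΔT ≈ 144.9 K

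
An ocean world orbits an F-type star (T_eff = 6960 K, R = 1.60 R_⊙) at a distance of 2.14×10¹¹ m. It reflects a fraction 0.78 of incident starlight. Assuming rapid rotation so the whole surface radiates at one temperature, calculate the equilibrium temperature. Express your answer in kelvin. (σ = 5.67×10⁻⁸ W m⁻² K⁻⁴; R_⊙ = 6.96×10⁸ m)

R_⋆ = 1.60 × 6.96×10⁸ = 1.11×10⁹ m.
L = 4πR_⋆²σT_⋆⁴ = 4π(1.11×10⁹)² × 5.67×10⁻⁸ × (6960)⁴ = 2.07×10²⁷ W.
S = L/(4πd²) = 3600 W m⁻².
Energy balance: absorbed = emitted ⇒ πR²·S(1−A) = 4πR²·σT_eq⁴, so T_eq⁴ = S(1−A)/(4σ).
T_eq = [3600 × 0.22 / (4 × 5.67×10⁻⁸)]^(1/4) = (3.49×10⁹)^(1/4) = 243 K.

T_eq ≈ 243 K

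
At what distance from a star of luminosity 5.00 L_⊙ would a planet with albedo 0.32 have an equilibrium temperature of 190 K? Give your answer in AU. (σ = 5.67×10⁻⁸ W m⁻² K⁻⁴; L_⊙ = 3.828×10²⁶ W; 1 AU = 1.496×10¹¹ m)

d ≈ 3.96 AU

L = 5.00 × 3.828×10²⁶ = 1.91×10²⁷ W.
From T_eq⁴ = L(1−A)/(16πσd²): d = √[L(1−A)/(16πσT_eq⁴)].
d = √[1.91×10²⁷ × 0.68 / (16π × 5.67×10⁻⁸ × (190)⁴)] = 5.92×10¹¹ m = 3.96 AU.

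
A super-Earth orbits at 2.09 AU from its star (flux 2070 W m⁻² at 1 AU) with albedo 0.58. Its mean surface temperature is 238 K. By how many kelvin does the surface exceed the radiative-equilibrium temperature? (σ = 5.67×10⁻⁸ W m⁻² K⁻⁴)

S = 2070/2.09² = 473.9 W m⁻².
T_eq = [S(1−A)/(4σ)]^(1/4) = [473.9×0.42/(4×5.67×10⁻⁸)]^(1/4) = 172.1 K.
ΔT = T_surf − T_eq = 238 − 172.1.

ΔT ≈ 65.9 K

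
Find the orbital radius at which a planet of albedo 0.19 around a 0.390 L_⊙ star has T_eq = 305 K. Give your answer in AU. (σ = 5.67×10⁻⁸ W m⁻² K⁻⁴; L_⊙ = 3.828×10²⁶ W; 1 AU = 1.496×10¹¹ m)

d ≈ 0.468 AU

L = 0.390 × 3.828×10²⁶ = 1.49×10²⁶ W.
From T_eq⁴ = L(1−A)/(16πσd²): d = √[L(1−A)/(16πσT_eq⁴)].
d = √[1.49×10²⁶ × 0.81 / (16π × 5.67×10⁻⁸ × (305)⁴)] = 7.00×10¹⁰ m = 0.468 AU.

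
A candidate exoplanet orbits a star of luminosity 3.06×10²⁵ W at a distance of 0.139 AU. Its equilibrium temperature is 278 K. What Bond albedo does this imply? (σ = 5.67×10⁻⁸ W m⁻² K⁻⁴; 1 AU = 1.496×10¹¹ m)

d = 0.139 AU = 2.08×10¹⁰ m.
Flux: S = L/(4πd²) = 3.06×10²⁵/(4π×(2.08×10¹⁰)²) = 5630 W m⁻².
From T_eq⁴ = S(1−A)/(4σ): 1−A = 4σT_eq⁴/S.
1−A = 4 × 5.67×10⁻⁸ × (278)⁴ / 5630 = 0.241.

A ≈ 0.76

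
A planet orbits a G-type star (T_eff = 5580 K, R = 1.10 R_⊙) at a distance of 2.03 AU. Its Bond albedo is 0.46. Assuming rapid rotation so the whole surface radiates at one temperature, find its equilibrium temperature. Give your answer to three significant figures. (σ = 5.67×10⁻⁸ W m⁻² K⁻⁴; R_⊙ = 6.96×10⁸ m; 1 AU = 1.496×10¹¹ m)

R_⋆ = 1.10 × 6.96×10⁸ = 7.66×10⁸ m.
d = 2.03 AU = 3.04×10¹¹ m.
L = 4πR_⋆²σT_⋆⁴ = 4π(7.66×10⁸)² × 5.67×10⁻⁸ × (5580)⁴ = 4.05×10²⁶ W.
S = L/(4πd²) = 349 W m⁻².
Energy balance: absorbed = emitted ⇒ πR²·S(1−A) = 4πR²·σT_eq⁴, so T_eq⁴ = S(1−A)/(4σ).
T_eq = [349 × 0.54 / (4 × 5.67×10⁻⁸)]^(1/4) = (8.32×10⁸)^(1/4) = 170 K.

T_eq ≈ 170 K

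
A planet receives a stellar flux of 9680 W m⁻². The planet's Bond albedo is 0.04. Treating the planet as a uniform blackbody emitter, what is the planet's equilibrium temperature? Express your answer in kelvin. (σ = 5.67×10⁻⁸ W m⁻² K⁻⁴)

T_eq ≈ 450 K

Energy balance: absorbed = emitted ⇒ πR²·S(1−A) = 4πR²·σT_eq⁴, so T_eq⁴ = S(1−A)/(4σ).
T_eq = [9680 × 0.96 / (4 × 5.67×10⁻⁸)]^(1/4) = (4.10×10¹⁰)^(1/4) = 450 K.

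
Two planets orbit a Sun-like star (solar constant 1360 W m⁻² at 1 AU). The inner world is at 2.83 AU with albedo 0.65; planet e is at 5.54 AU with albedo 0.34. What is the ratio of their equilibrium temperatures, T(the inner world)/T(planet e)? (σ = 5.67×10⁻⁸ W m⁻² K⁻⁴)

T_eq = [S₀(1−A)/(4σd²)]^(1/4), so T ∝ (1−A)^(1/4) / √d.
T₁ = [1360×0.35/(4×5.67×10⁻⁸×2.83²)]^(1/4) = 127.23 K.
T₂ = [1360×0.66/(4×5.67×10⁻⁸×5.54²)]^(1/4) = 106.56 K.

T₁/T₂ ≈ 1.194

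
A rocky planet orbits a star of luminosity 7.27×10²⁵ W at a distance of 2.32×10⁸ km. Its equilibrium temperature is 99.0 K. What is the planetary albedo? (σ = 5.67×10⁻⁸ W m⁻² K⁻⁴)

d = 2.32×10⁸ km = 2.32×10¹¹ m.
Flux: S = L/(4πd²) = 7.27×10²⁵/(4π×(2.32×10¹¹)²) = 107 W m⁻².
From T_eq⁴ = S(1−A)/(4σ): 1−A = 4σT_eq⁴/S.
1−A = 4 × 5.67×10⁻⁸ × (99.0)⁴ / 107 = 0.203.

A ≈ 0.80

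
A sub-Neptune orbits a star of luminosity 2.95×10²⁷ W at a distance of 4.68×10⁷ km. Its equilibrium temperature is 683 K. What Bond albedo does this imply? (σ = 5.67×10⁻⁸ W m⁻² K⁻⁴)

d = 4.68×10⁷ km = 4.68×10¹⁰ m.
Flux: S = L/(4πd²) = 2.95×10²⁷/(4π×(4.68×10¹⁰)²) = 1.07×10⁵ W m⁻².
From T_eq⁴ = S(1−A)/(4σ): 1−A = 4σT_eq⁴/S.
1−A = 4 × 5.67×10⁻⁸ × (683)⁴ / 1.07×10⁵ = 0.460.

A ≈ 0.54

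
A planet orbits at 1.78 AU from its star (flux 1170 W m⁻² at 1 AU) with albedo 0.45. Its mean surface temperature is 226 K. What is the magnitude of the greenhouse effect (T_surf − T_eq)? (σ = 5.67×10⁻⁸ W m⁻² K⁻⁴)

S = 1170/1.78² = 369.3 W m⁻².
T_eq = [S(1−A)/(4σ)]^(1/4) = [369.3×0.55/(4×5.67×10⁻⁸)]^(1/4) = 173.0 K.
ΔT = T_surf − T_eq = 226 − 173.0.

ΔT ≈ 53.0 K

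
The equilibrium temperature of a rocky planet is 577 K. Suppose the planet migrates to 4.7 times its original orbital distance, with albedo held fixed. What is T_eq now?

T_eq ≈ 266 K

T_eq ∝ L^(1/4) · d^(−1/2).
T′ = 577 / 4.7^(1/2) = 266 K.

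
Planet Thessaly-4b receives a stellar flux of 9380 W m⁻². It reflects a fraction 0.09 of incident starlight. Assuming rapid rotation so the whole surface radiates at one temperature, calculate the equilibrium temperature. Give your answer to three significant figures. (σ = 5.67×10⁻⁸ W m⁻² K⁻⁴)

Energy balance: absorbed = emitted ⇒ πR²·S(1−A) = 4πR²·σT_eq⁴, so T_eq⁴ = S(1−A)/(4σ).
T_eq = [9380 × 0.91 / (4 × 5.67×10⁻⁸)]^(1/4) = (3.76×10¹⁰)^(1/4) = 440 K.

T_eq ≈ 440 K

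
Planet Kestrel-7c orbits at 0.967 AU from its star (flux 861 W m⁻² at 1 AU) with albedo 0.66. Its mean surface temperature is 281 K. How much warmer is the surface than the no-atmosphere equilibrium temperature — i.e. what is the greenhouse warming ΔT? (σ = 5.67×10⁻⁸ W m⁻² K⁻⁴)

S = 861/0.967² = 920.8 W m⁻².
T_eq = [S(1−A)/(4σ)]^(1/4) = [920.8×0.34/(4×5.67×10⁻⁸)]^(1/4) = 192.8 K.
ΔT = T_surf − T_eq = 281 − 192.8.

ΔT ≈ 88.2 K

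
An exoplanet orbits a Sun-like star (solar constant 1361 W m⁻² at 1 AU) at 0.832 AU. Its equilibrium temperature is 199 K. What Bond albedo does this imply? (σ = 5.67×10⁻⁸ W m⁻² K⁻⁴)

A ≈ 0.82

Flux at 0.832 AU: S = 1361/0.832² = 1970 W m⁻².
From T_eq⁴ = S(1−A)/(4σ): 1−A = 4σT_eq⁴/S.
1−A = 4 × 5.67×10⁻⁸ × (199)⁴ / 1970 = 0.181.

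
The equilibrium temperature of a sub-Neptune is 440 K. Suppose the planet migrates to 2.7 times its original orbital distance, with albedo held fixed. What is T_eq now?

T_eq ∝ L^(1/4) · d^(−1/2).
T′ = 440 / 2.7^(1/2) = 268 K.

T_eq ≈ 268 K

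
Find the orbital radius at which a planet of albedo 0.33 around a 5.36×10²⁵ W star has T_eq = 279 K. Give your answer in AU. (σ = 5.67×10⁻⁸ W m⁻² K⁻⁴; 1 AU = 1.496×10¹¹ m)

From T_eq⁴ = L(1−A)/(16πσd²): d = √[L(1−A)/(16πσT_eq⁴)].
d = √[5.36×10²⁵ × 0.67 / (16π × 5.67×10⁻⁸ × (279)⁴)] = 4.56×10¹⁰ m = 0.305 AU.

d ≈ 0.305 AU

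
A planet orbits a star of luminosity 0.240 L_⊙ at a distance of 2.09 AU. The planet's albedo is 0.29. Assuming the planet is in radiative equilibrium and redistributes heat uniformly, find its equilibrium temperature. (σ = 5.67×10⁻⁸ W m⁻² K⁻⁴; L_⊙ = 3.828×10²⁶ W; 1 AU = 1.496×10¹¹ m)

d = 2.09 AU = 3.13×10¹¹ m.
L = 0.240 × 3.828×10²⁶ = 9.19×10²⁵ W.
Flux: S = L/(4πd²) = 9.19×10²⁵/(4π×(3.13×10¹¹)²) = 74.8 W m⁻².
Energy balance: absorbed = emitted ⇒ πR²·S(1−A) = 4πR²·σT_eq⁴, so T_eq⁴ = S(1−A)/(4σ).
T_eq = [74.8 × 0.71 / (4 × 5.67×10⁻⁸)]^(1/4) = (2.34×10⁸)^(1/4) = 124 K.

T_eq ≈ 124 K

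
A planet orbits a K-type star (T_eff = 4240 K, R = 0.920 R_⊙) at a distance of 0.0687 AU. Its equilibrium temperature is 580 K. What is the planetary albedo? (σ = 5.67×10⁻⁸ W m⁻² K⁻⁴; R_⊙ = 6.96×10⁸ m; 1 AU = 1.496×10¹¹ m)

R_⋆ = 0.920 × 6.96×10⁸ = 6.40×10⁸ m.
d = 0.0687 AU = 1.03×10¹⁰ m.
L = 4πR_⋆²σT_⋆⁴ = 4π(6.40×10⁸)² × 5.67×10⁻⁸ × (4240)⁴ = 9.44×10²⁵ W.
S = L/(4πd²) = 7.11×10⁴ W m⁻².
From T_eq⁴ = S(1−A)/(4σ): 1−A = 4σT_eq⁴/S.
1−A = 4 × 5.67×10⁻⁸ × (580)⁴ / 7.11×10⁴ = 0.361.

A ≈ 0.64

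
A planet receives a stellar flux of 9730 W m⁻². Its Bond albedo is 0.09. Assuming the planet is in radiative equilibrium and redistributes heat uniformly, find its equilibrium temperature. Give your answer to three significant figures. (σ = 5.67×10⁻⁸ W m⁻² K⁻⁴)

T_eq ≈ 445 K

Energy balance: absorbed = emitted ⇒ πR²·S(1−A) = 4πR²·σT_eq⁴, so T_eq⁴ = S(1−A)/(4σ).
T_eq = [9730 × 0.91 / (4 × 5.67×10⁻⁸)]^(1/4) = (3.90×10¹⁰)^(1/4) = 445 K.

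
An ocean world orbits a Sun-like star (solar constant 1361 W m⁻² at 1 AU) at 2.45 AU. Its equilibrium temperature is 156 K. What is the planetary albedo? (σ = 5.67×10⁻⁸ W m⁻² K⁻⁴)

Flux at 2.45 AU: S = 1361/2.45² = 227 W m⁻².
From T_eq⁴ = S(1−A)/(4σ): 1−A = 4σT_eq⁴/S.
1−A = 4 × 5.67×10⁻⁸ × (156)⁴ / 227 = 0.592.

A ≈ 0.41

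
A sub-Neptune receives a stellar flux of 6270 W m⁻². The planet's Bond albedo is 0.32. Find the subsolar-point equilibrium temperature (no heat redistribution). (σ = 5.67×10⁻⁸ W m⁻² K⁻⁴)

T_ss ≈ 524 K

At the subsolar point the surface absorbs S(1−A) and emits σT⁴ per unit area — no factor of 4, since only the local patch is in balance.
T = [6270 × 0.68 / 5.67×10⁻⁸]^(1/4) = (7.52×10¹⁰)^(1/4) = 524 K.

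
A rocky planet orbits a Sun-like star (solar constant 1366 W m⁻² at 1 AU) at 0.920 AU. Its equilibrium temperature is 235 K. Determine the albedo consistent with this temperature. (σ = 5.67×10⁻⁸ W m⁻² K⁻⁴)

A ≈ 0.57

Flux at 0.920 AU: S = 1366/0.920² = 1610 W m⁻².
From T_eq⁴ = S(1−A)/(4σ): 1−A = 4σT_eq⁴/S.
1−A = 4 × 5.67×10⁻⁸ × (235)⁴ / 1610 = 0.429.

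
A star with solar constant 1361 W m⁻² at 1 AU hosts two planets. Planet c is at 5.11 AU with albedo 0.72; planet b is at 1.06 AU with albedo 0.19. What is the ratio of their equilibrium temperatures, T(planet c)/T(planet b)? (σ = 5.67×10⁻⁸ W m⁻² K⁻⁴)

T_eq = [S₀(1−A)/(4σd²)]^(1/4), so T ∝ (1−A)^(1/4) / √d.
T₁ = [1361×0.28/(4×5.67×10⁻⁸×5.11²)]^(1/4) = 89.56 K.
T₂ = [1361×0.81/(4×5.67×10⁻⁸×1.06²)]^(1/4) = 256.46 K.

T₁/T₂ ≈ 0.349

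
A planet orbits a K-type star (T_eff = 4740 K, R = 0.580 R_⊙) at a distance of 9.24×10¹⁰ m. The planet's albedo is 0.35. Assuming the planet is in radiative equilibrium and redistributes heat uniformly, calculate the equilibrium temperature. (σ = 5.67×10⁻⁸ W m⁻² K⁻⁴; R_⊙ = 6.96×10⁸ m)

T_eq ≈ 199 K

R_⋆ = 0.580 × 6.96×10⁸ = 4.04×10⁸ m.
L = 4πR_⋆²σT_⋆⁴ = 4π(4.04×10⁸)² × 5.67×10⁻⁸ × (4740)⁴ = 5.86×10²⁵ W.
S = L/(4πd²) = 546 W m⁻².
Energy balance: absorbed = emitted ⇒ πR²·S(1−A) = 4πR²·σT_eq⁴, so T_eq⁴ = S(1−A)/(4σ).
T_eq = [546 × 0.65 / (4 × 5.67×10⁻⁸)]^(1/4) = (1.57×10⁹)^(1/4) = 199 K.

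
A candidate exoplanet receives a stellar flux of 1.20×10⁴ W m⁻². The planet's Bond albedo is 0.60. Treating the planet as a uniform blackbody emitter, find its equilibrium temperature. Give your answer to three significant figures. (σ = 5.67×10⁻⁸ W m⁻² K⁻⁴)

T_eq ≈ 381 K

Energy balance: absorbed = emitted ⇒ πR²·S(1−A) = 4πR²·σT_eq⁴, so T_eq⁴ = S(1−A)/(4σ).
T_eq = [1.20×10⁴ × 0.40 / (4 × 5.67×10⁻⁸)]^(1/4) = (2.12×10¹⁰)^(1/4) = 381 K.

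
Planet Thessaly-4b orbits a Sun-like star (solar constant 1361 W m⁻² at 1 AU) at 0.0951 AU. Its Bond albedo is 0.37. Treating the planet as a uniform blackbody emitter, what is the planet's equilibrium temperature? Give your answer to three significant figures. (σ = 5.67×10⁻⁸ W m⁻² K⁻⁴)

T_eq ≈ 804 K

Flux at 0.0951 AU: S = 1361/0.0951² = 1.50×10⁵ W m⁻².
Energy balance: absorbed = emitted ⇒ πR²·S(1−A) = 4πR²·σT_eq⁴, so T_eq⁴ = S(1−A)/(4σ).
T_eq = [1.50×10⁵ × 0.63 / (4 × 5.67×10⁻⁸)]^(1/4) = (4.18×10¹¹)^(1/4) = 804 K.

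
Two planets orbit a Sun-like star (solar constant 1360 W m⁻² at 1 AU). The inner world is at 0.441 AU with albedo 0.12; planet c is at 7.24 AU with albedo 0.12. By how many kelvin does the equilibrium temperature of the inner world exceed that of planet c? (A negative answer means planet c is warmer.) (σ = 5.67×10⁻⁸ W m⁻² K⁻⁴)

T_eq = [S₀(1−A)/(4σd²)]^(1/4), so T ∝ (1−A)^(1/4) / √d.
T₁ = [1360×0.88/(4×5.67×10⁻⁸×0.441²)]^(1/4) = 405.86 K.
T₂ = [1360×0.88/(4×5.67×10⁻⁸×7.24²)]^(1/4) = 100.17 K.

ΔT ≈ 305.7 K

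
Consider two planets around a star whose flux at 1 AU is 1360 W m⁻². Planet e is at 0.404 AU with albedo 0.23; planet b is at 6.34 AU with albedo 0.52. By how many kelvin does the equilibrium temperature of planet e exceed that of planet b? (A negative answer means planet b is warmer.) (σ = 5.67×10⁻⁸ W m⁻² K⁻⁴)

ΔT ≈ 318.1 K

T_eq = [S₀(1−A)/(4σd²)]^(1/4), so T ∝ (1−A)^(1/4) / √d.
T₁ = [1360×0.77/(4×5.67×10⁻⁸×0.404²)]^(1/4) = 410.12 K.
T₂ = [1360×0.48/(4×5.67×10⁻⁸×6.34²)]^(1/4) = 91.99 K.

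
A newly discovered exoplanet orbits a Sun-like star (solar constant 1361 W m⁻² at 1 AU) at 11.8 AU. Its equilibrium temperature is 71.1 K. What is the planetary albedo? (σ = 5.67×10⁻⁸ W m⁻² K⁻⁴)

A ≈ 0.41

Flux at 11.8 AU: S = 1361/11.8² = 9.77 W m⁻².
From T_eq⁴ = S(1−A)/(4σ): 1−A = 4σT_eq⁴/S.
1−A = 4 × 5.67×10⁻⁸ × (71.1)⁴ / 9.77 = 0.593.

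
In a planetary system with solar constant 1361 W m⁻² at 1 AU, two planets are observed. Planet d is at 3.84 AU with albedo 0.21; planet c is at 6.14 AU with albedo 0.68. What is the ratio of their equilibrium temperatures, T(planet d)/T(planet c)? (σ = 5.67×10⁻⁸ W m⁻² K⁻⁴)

T_eq = [S₀(1−A)/(4σd²)]^(1/4), so T ∝ (1−A)^(1/4) / √d.
T₁ = [1361×0.79/(4×5.67×10⁻⁸×3.84²)]^(1/4) = 133.90 K.
T₂ = [1361×0.32/(4×5.67×10⁻⁸×6.14²)]^(1/4) = 84.48 K.

T₁/T₂ ≈ 1.585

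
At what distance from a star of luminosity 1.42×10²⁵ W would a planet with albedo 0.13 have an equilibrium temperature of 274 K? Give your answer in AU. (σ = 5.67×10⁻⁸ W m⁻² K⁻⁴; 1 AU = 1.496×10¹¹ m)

From T_eq⁴ = L(1−A)/(16πσd²): d = √[L(1−A)/(16πσT_eq⁴)].
d = √[1.42×10²⁵ × 0.87 / (16π × 5.67×10⁻⁸ × (274)⁴)] = 2.77×10¹⁰ m = 0.185 AU.

d ≈ 0.185 AU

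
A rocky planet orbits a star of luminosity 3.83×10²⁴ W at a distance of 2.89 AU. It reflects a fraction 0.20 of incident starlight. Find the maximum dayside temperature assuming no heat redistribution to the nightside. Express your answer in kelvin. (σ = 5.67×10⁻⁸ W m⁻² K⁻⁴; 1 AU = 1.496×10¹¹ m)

T_ss ≈ 69.3 K

d = 2.89 AU = 4.32×10¹¹ m.
Flux: S = L/(4πd²) = 3.83×10²⁴/(4π×(4.32×10¹¹)²) = 1.63 W m⁻².
With no redistribution each surface element balances locally: S(1−A) = σT⁴.
T = [1.63 × 0.80 / 5.67×10⁻⁸]^(1/4) = (2.30×10⁷)^(1/4) = 69.3 K.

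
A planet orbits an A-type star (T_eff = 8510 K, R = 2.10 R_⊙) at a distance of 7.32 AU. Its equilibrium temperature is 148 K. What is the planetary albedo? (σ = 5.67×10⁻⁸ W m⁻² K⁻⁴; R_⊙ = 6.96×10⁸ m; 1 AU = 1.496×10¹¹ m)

R_⋆ = 2.10 × 6.96×10⁸ = 1.46×10⁹ m.
d = 7.32 AU = 1.10×10¹² m.
L = 4πR_⋆²σT_⋆⁴ = 4π(1.46×10⁹)² × 5.67×10⁻⁸ × (8510)⁴ = 7.98×10²⁷ W.
S = L/(4πd²) = 530 W m⁻².
From T_eq⁴ = S(1−A)/(4σ): 1−A = 4σT_eq⁴/S.
1−A = 4 × 5.67×10⁻⁸ × (148)⁴ / 530 = 0.205.

A ≈ 0.79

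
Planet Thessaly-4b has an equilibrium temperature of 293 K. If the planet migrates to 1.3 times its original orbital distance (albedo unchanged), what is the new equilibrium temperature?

T_eq ∝ L^(1/4) · d^(−1/2).
T′ = 293 / 1.3^(1/2) = 257 K.

T_eq ≈ 257 K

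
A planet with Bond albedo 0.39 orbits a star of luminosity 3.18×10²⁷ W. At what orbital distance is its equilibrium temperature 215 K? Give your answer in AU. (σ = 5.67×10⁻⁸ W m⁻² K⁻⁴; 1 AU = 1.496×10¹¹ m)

From T_eq⁴ = L(1−A)/(16πσd²): d = √[L(1−A)/(16πσT_eq⁴)].
d = √[3.18×10²⁷ × 0.61 / (16π × 5.67×10⁻⁸ × (215)⁴)] = 5.64×10¹¹ m = 3.77 AU.

d ≈ 3.77 AU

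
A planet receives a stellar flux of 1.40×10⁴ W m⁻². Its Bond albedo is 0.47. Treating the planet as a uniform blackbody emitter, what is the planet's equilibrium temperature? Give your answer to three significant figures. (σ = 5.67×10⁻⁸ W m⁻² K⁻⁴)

T_eq ≈ 425 K

Energy balance: absorbed = emitted ⇒ πR²·S(1−A) = 4πR²·σT_eq⁴, so T_eq⁴ = S(1−A)/(4σ).
T_eq = [1.40×10⁴ × 0.53 / (4 × 5.67×10⁻⁸)]^(1/4) = (3.27×10¹⁰)^(1/4) = 425 K.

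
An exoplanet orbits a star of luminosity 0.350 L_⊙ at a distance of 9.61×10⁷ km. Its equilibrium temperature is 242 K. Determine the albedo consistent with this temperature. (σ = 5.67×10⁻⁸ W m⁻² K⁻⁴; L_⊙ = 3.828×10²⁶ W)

A ≈ 0.33

d = 9.61×10⁷ km = 9.61×10¹⁰ m.
L = 0.350 × 3.828×10²⁶ = 1.34×10²⁶ W.
Flux: S = L/(4πd²) = 1.34×10²⁶/(4π×(9.61×10¹⁰)²) = 1150 W m⁻².
From T_eq⁴ = S(1−A)/(4σ): 1−A = 4σT_eq⁴/S.
1−A = 4 × 5.67×10⁻⁸ × (242)⁴ / 1150 = 0.674.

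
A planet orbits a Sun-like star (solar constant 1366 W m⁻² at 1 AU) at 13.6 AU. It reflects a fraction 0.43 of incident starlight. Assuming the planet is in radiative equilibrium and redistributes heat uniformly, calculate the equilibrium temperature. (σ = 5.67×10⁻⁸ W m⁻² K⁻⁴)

T_eq ≈ 65.6 K

Flux at 13.6 AU: S = 1366/13.6² = 7.39 W m⁻².
Energy balance: absorbed = emitted ⇒ πR²·S(1−A) = 4πR²·σT_eq⁴, so T_eq⁴ = S(1−A)/(4σ).
T_eq = [7.39 × 0.57 / (4 × 5.67×10⁻⁸)]^(1/4) = (1.86×10⁷)^(1/4) = 65.6 K.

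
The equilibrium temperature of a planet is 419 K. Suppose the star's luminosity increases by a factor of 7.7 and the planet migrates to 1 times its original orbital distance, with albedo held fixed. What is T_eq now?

T_eq ∝ L^(1/4) · d^(−1/2).
T′ = 419 × 7.7^(1/4) / 1^(1/2) = 698 K.

T_eq ≈ 698 K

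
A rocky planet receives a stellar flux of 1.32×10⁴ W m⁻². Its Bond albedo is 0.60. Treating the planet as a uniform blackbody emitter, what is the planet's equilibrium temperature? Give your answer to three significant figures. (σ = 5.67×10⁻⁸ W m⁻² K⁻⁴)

Energy balance: absorbed = emitted ⇒ πR²·S(1−A) = 4πR²·σT_eq⁴, so T_eq⁴ = S(1−A)/(4σ).
T_eq = [1.32×10⁴ × 0.40 / (4 × 5.67×10⁻⁸)]^(1/4) = (2.33×10¹⁰)^(1/4) = 391 K.

T_eq ≈ 391 K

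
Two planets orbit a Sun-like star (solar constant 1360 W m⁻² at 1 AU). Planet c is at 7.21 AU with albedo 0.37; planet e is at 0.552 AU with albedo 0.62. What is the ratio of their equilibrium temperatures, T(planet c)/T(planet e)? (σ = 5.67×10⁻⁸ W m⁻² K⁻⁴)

T_eq = [S₀(1−A)/(4σd²)]^(1/4), so T ∝ (1−A)^(1/4) / √d.
T₁ = [1360×0.63/(4×5.67×10⁻⁸×7.21²)]^(1/4) = 92.33 K.
T₂ = [1360×0.38/(4×5.67×10⁻⁸×0.552²)]^(1/4) = 294.07 K.

T₁/T₂ ≈ 0.314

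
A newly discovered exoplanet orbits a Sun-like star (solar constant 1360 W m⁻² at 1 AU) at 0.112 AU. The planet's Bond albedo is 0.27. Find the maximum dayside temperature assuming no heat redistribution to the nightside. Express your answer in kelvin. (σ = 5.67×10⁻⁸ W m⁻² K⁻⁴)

Flux at 0.112 AU: S = 1360/0.112² = 1.08×10⁵ W m⁻².
With no redistribution each surface element balances locally: S(1−A) = σT⁴.
T = [1.08×10⁵ × 0.73 / 5.67×10⁻⁸]^(1/4) = (1.40×10¹²)^(1/4) = 1090 K.

T_ss ≈ 1090 K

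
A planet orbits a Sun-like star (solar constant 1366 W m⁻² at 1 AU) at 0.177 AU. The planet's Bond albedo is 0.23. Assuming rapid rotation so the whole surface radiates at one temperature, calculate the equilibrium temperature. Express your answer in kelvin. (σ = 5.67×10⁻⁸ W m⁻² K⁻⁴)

T_eq ≈ 620 K

Flux at 0.177 AU: S = 1366/0.177² = 4.36×10⁴ W m⁻².
Energy balance: absorbed = emitted ⇒ πR²·S(1−A) = 4πR²·σT_eq⁴, so T_eq⁴ = S(1−A)/(4σ).
T_eq = [4.36×10⁴ × 0.77 / (4 × 5.67×10⁻⁸)]^(1/4) = (1.48×10¹¹)^(1/4) = 620 K.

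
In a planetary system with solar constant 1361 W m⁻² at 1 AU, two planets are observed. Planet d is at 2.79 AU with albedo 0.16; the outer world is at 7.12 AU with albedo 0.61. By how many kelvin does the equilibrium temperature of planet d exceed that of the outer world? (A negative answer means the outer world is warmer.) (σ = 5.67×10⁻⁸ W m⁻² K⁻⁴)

ΔT ≈ 77.1 K

T_eq = [S₀(1−A)/(4σd²)]^(1/4), so T ∝ (1−A)^(1/4) / √d.
T₁ = [1361×0.84/(4×5.67×10⁻⁸×2.79²)]^(1/4) = 159.52 K.
T₂ = [1361×0.39/(4×5.67×10⁻⁸×7.12²)]^(1/4) = 82.43 K.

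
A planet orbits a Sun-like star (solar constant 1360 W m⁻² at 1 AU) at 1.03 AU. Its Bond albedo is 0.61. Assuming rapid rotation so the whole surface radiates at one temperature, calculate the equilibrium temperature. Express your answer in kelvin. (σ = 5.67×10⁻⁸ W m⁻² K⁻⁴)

Flux at 1.03 AU: S = 1360/1.03² = 1280 W m⁻².
Energy balance: absorbed = emitted ⇒ πR²·S(1−A) = 4πR²·σT_eq⁴, so T_eq⁴ = S(1−A)/(4σ).
T_eq = [1280 × 0.39 / (4 × 5.67×10⁻⁸)]^(1/4) = (2.20×10⁹)^(1/4) = 217 K.

T_eq ≈ 217 K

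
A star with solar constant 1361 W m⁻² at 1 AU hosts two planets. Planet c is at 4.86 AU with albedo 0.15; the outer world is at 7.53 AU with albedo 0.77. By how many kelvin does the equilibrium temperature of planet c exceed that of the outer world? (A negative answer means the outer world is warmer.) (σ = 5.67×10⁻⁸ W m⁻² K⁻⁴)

ΔT ≈ 51.0 K

T_eq = [S₀(1−A)/(4σd²)]^(1/4), so T ∝ (1−A)^(1/4) / √d.
T₁ = [1361×0.85/(4×5.67×10⁻⁸×4.86²)]^(1/4) = 121.22 K.
T₂ = [1361×0.23/(4×5.67×10⁻⁸×7.53²)]^(1/4) = 70.24 K.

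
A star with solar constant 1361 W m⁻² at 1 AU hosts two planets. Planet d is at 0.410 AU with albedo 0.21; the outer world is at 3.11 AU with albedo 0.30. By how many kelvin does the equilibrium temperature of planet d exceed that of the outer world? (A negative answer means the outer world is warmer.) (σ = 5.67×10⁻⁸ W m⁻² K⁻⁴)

T_eq = [S₀(1−A)/(4σd²)]^(1/4), so T ∝ (1−A)^(1/4) / √d.
T₁ = [1361×0.79/(4×5.67×10⁻⁸×0.410²)]^(1/4) = 409.80 K.
T₂ = [1361×0.70/(4×5.67×10⁻⁸×3.11²)]^(1/4) = 144.36 K.

ΔT ≈ 265.4 K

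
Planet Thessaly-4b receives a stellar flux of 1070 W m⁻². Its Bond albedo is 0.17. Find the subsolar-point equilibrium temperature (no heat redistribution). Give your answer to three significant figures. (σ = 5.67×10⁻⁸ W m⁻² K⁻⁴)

At the subsolar point the surface absorbs S(1−A) and emits σT⁴ per unit area — no factor of 4, since only the local patch is in balance.
T = [1070 × 0.83 / 5.67×10⁻⁸]^(1/4) = (1.57×10¹⁰)^(1/4) = 354 K.

T_ss ≈ 354 K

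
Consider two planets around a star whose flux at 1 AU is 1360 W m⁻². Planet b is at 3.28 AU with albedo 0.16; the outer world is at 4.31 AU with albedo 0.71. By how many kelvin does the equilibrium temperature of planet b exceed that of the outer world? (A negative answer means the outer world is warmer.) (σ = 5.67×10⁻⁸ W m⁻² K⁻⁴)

ΔT ≈ 48.7 K

T_eq = [S₀(1−A)/(4σd²)]^(1/4), so T ∝ (1−A)^(1/4) / √d.
T₁ = [1360×0.84/(4×5.67×10⁻⁸×3.28²)]^(1/4) = 147.10 K.
T₂ = [1360×0.29/(4×5.67×10⁻⁸×4.31²)]^(1/4) = 98.36 K.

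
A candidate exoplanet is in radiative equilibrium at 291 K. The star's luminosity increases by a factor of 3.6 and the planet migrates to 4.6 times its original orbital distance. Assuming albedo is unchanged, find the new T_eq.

T_eq ≈ 187 K

T_eq ∝ L^(1/4) · d^(−1/2).
T′ = 291 × 3.6^(1/4) / 4.6^(1/2) = 187 K.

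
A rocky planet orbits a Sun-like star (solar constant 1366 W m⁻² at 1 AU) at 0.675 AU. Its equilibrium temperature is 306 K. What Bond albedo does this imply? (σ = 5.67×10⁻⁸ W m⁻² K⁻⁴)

Flux at 0.675 AU: S = 1366/0.675² = 3000 W m⁻².
From T_eq⁴ = S(1−A)/(4σ): 1−A = 4σT_eq⁴/S.
1−A = 4 × 5.67×10⁻⁸ × (306)⁴ / 3000 = 0.663.

A ≈ 0.34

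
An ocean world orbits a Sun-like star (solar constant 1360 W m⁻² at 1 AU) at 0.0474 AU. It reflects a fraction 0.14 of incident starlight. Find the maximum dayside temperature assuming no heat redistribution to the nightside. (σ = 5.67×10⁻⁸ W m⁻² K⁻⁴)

T_ss ≈ 1740 K

Flux at 0.0474 AU: S = 1360/0.0474² = 6.05×10⁵ W m⁻².
With no redistribution each surface element balances locally: S(1−A) = σT⁴.
T = [6.05×10⁵ × 0.86 / 5.67×10⁻⁸]^(1/4) = (9.18×10¹²)^(1/4) = 1740 K.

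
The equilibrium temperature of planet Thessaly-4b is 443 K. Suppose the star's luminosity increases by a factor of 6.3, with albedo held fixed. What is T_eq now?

T_eq ≈ 702 K

T_eq ∝ L^(1/4) · d^(−1/2).
T′ = 443 × 6.3^(1/4) = 702 K.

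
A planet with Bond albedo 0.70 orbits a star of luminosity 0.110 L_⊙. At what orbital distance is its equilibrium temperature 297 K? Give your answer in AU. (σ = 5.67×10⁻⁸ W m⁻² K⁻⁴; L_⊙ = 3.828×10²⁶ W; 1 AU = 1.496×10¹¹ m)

L = 0.110 × 3.828×10²⁶ = 4.21×10²⁵ W.
From T_eq⁴ = L(1−A)/(16πσd²): d = √[L(1−A)/(16πσT_eq⁴)].
d = √[4.21×10²⁵ × 0.30 / (16π × 5.67×10⁻⁸ × (297)⁴)] = 2.39×10¹⁰ m = 0.160 AU.

d ≈ 0.160 AU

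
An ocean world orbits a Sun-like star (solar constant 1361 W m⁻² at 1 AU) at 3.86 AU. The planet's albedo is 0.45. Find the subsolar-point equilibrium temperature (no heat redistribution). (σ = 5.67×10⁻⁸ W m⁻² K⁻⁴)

T_ss ≈ 173 K

Flux at 3.86 AU: S = 1361/3.86² = 91.3 W m⁻².
At the subsolar point the surface absorbs S(1−A) and emits σT⁴ per unit area — no factor of 4, since only the local patch is in balance.
T = [91.3 × 0.55 / 5.67×10⁻⁸]^(1/4) = (8.86×10⁸)^(1/4) = 173 K.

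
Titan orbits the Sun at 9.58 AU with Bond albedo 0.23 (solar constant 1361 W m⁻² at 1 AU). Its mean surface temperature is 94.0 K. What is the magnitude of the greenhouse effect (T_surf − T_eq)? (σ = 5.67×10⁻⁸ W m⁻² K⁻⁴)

S = 1361/9.58² = 14.83 W m⁻².
T_eq = [S(1−A)/(4σ)]^(1/4) = [14.83×0.77/(4×5.67×10⁻⁸)]^(1/4) = 84.2 K.
ΔT = T_surf − T_eq = 94 − 84.2.

ΔT ≈ 9.8 K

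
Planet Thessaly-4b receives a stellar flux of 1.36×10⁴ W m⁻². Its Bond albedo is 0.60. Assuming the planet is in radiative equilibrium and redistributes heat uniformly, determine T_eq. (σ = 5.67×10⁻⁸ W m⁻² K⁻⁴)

T_eq ≈ 394 K

Energy balance: absorbed = emitted ⇒ πR²·S(1−A) = 4πR²·σT_eq⁴, so T_eq⁴ = S(1−A)/(4σ).
T_eq = [1.36×10⁴ × 0.40 / (4 × 5.67×10⁻⁸)]^(1/4) = (2.40×10¹⁰)^(1/4) = 394 K.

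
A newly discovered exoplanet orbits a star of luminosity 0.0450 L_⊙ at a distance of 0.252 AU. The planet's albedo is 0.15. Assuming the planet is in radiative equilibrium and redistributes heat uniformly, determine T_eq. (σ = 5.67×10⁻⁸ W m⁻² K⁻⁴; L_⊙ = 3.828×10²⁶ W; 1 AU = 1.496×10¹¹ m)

T_eq ≈ 245 K

d = 0.252 AU = 3.77×10¹⁰ m.
L = 0.0450 × 3.828×10²⁶ = 1.72×10²⁵ W.
Flux: S = L/(4πd²) = 1.72×10²⁵/(4π×(3.77×10¹⁰)²) = 965 W m⁻².
Energy balance: absorbed = emitted ⇒ πR²·S(1−A) = 4πR²·σT_eq⁴, so T_eq⁴ = S(1−A)/(4σ).
T_eq = [965 × 0.85 / (4 × 5.67×10⁻⁸)]^(1/4) = (3.61×10⁹)^(1/4) = 245 K.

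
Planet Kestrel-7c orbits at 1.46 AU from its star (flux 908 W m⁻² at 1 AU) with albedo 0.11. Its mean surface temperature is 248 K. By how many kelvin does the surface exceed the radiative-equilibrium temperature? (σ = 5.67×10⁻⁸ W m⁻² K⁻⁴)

S = 908/1.46² = 426.0 W m⁻².
T_eq = [S(1−A)/(4σ)]^(1/4) = [426.0×0.89/(4×5.67×10⁻⁸)]^(1/4) = 202.2 K.
ΔT = T_surf − T_eq = 248 − 202.2.

ΔT ≈ 45.8 K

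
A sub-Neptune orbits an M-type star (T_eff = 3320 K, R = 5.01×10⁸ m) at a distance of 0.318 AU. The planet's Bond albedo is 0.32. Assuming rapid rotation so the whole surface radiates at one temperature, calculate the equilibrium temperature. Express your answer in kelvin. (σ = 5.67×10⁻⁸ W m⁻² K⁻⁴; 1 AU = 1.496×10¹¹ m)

d = 0.318 AU = 4.76×10¹⁰ m.
L = 4πR_⋆²σT_⋆⁴ = 4π(5.01×10⁸)² × 5.67×10⁻⁸ × (3320)⁴ = 2.17×10²⁵ W.
S = L/(4πd²) = 764 W m⁻².
Energy balance: absorbed = emitted ⇒ πR²·S(1−A) = 4πR²·σT_eq⁴, so T_eq⁴ = S(1−A)/(4σ).
T_eq = [764 × 0.68 / (4 × 5.67×10⁻⁸)]^(1/4) = (2.29×10⁹)^(1/4) = 219 K.

T_eq ≈ 219 K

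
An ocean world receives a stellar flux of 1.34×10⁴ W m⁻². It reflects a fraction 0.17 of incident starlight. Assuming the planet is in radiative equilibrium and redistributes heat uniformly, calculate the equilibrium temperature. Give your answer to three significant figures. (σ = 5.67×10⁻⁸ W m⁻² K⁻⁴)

Energy balance: absorbed = emitted ⇒ πR²·S(1−A) = 4πR²·σT_eq⁴, so T_eq⁴ = S(1−A)/(4σ).
T_eq = [1.34×10⁴ × 0.83 / (4 × 5.67×10⁻⁸)]^(1/4) = (4.90×10¹⁰)^(1/4) = 471 K.

T_eq ≈ 471 K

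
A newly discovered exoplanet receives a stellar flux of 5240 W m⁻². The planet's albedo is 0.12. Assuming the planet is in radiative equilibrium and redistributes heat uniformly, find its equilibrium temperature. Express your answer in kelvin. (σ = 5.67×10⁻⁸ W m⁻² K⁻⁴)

T_eq ≈ 378 K

Energy balance: absorbed = emitted ⇒ πR²·S(1−A) = 4πR²·σT_eq⁴, so T_eq⁴ = S(1−A)/(4σ).
T_eq = [5240 × 0.88 / (4 × 5.67×10⁻⁸)]^(1/4) = (2.03×10¹⁰)^(1/4) = 378 K.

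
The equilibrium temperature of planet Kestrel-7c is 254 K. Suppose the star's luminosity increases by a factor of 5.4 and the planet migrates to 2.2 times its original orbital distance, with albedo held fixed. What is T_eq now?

T_eq ≈ 261 K

T_eq ∝ L^(1/4) · d^(−1/2).
T′ = 254 × 5.4^(1/4) / 2.2^(1/2) = 261 K.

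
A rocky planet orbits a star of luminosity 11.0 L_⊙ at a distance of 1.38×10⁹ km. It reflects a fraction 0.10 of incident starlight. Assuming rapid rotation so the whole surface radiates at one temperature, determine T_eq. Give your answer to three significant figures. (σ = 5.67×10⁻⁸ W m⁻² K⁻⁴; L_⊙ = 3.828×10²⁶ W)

T_eq ≈ 163 K

d = 1.38×10⁹ km = 1.38×10¹² m.
L = 11.0 × 3.828×10²⁶ = 4.21×10²⁷ W.
Flux: S = L/(4πd²) = 4.21×10²⁷/(4π×(1.38×10¹²)²) = 176 W m⁻².
Energy balance: absorbed = emitted ⇒ πR²·S(1−A) = 4πR²·σT_eq⁴, so T_eq⁴ = S(1−A)/(4σ).
T_eq = [176 × 0.90 / (4 × 5.67×10⁻⁸)]^(1/4) = (6.98×10⁸)^(1/4) = 163 K.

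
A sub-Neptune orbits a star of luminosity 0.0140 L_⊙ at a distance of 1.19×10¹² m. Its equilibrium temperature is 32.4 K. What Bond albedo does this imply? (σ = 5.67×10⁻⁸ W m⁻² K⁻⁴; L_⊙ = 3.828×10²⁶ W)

L = 0.0140 × 3.828×10²⁶ = 5.36×10²⁴ W.
Flux: S = L/(4πd²) = 5.36×10²⁴/(4π×(1.19×10¹²)²) = 0.301 W m⁻².
From T_eq⁴ = S(1−A)/(4σ): 1−A = 4σT_eq⁴/S.
1−A = 4 × 5.67×10⁻⁸ × (32.4)⁴ / 0.301 = 0.830.

A ≈ 0.17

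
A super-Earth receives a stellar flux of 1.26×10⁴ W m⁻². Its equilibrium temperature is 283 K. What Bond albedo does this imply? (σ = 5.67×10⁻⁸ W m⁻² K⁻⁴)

A ≈ 0.88

From T_eq⁴ = S(1−A)/(4σ): 1−A = 4σT_eq⁴/S.
1−A = 4 × 5.67×10⁻⁸ × (283)⁴ / 1.26×10⁴ = 0.115.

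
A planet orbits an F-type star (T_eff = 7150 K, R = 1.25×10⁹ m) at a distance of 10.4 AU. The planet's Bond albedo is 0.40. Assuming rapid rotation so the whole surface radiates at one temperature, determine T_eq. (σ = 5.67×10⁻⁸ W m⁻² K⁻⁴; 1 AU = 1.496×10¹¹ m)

T_eq ≈ 126 K

d = 10.4 AU = 1.56×10¹² m.
L = 4πR_⋆²σT_⋆⁴ = 4π(1.25×10⁹)² × 5.67×10⁻⁸ × (7150)⁴ = 2.91×10²⁷ W.
S = L/(4πd²) = 95.7 W m⁻².
Energy balance: absorbed = emitted ⇒ πR²·S(1−A) = 4πR²·σT_eq⁴, so T_eq⁴ = S(1−A)/(4σ).
T_eq = [95.7 × 0.60 / (4 × 5.67×10⁻⁸)]^(1/4) = (2.53×10⁸)^(1/4) = 126 K.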